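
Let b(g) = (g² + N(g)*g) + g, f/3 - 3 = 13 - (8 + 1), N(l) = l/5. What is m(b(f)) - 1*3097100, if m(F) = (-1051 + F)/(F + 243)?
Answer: -6141550552/1983 ≈ -3.0971e+6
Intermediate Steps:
N(l) = l/5 (N(l) = l*(⅕) = l/5)
f = 21 (f = 9 + 3*(13 - (8 + 1)) = 9 + 3*(13 - 1*9) = 9 + 3*(13 - 9) = 9 + 3*4 = 9 + 12 = 21)
b(g) = g + 6*g²/5 (b(g) = (g² + (g/5)*g) + g = (g² + g²/5) + g = 6*g²/5 + g = g + 6*g²/5)
m(F) = (-1051 + F)/(243 + F)
m(b(f)) - 1*3097100 = (-1051 + (⅕)*21*(5 + 6*21))/(243 + (⅕)*21*(5 + 6*21)) - 1*3097100 = (-1051 + (⅕)*21*(5 + 126))/(243 + (⅕)*21*(5 + 126)) - 3097100 = (-1051 + (⅕)*21*131)/(243 + (⅕)*21*131) - 3097100 = (-1051 + 2751/5)/(243 + 2751/5) - 3097100 = -2504/5/(3966/5) - 3097100 = (5/3966)*(-2504/5) - 3097100 = -1252/1983 - 3097100 = -6141550552/1983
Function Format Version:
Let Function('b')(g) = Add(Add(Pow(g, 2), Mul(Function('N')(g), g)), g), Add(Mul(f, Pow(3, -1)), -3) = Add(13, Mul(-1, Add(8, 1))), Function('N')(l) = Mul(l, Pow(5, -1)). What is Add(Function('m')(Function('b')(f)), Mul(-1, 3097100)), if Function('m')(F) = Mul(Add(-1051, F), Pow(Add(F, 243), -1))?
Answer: Rational(-6141550552, 1983) ≈ -3.0971e+6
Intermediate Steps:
Function('N')(l) = Mul(Rational(1, 5), l) (Function('N')(l) = Mul(l, Rational(1, 5)) = Mul(Rational(1, 5), l))
f = 21 (f = Add(9, Mul(3, Add(13, Mul(-1, Add(8, 1))))) = Add(9, Mul(3, Add(13, Mul(-1, 9)))) = Add(9, Mul(3, Add(13, -9))) = Add(9, Mul(3, 4)) = Add(9, 12) = 21)
Function('b')(g) = Add(g, Mul(Rational(6, 5), Pow(g, 2))) (Function('b')(g) = Add(Add(Pow(g, 2), Mul(Mul(Rational(1, 5), g), g)), g) = Add(Add(Pow(g, 2), Mul(Rational(1, 5), Pow(g, 2))), g) = Add(Mul(Rational(6, 5), Pow(g, 2)), g) = Add(g, Mul(Rational(6, 5), Pow(g, 2))))
Function('m')(F) = Mul(Pow(Add(243, F), -1), Add(-1051, F)) (Function('m')(F) = Mul(Add(-1051, F), Pow(Add(243, F), -1)) = Mul(Pow(Add(243, F), -1), Add(-1051, F)))
Add(Function('m')(Function('b')(f)), Mul(-1, 3097100)) = Add(Mul(Pow(Add(243, Mul(Rational(1, 5), 21, Add(5, Mul(6, 21)))), -1), Add(-1051, Mul(Rational(1, 5), 21, Add(5, Mul(6, 21))))), Mul(-1, 3097100)) = Add(Mul(Pow(Add(243, Mul(Rational(1, 5), 21, Add(5, 126))), -1), Add(-1051, Mul(Rational(1, 5), 21, Add(5, 126)))), -3097100) = Add(Mul(Pow(Add(243, Mul(Rational(1, 5), 21, 131)), -1), Add(-1051, Mul(Rational(1, 5), 21, 131))), -3097100) = Add(Mul(Pow(Add(243, Rational(2751, 5)), -1), Add(-1051, Rational(2751, 5))), -3097100) = Add(Mul(Pow(Rational(3966, 5), -1), Rational(-2504, 5)), -3097100) = Add(Mul(Rational(5, 3966), Rational(-2504, 5)), -3097100) = Add(Rational(-1252, 1983), -3097100) = Rational(-6141550552, 1983)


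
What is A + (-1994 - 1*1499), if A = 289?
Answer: -3204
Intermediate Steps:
A + (-1994 - 1*1499) = 289 + (-1994 - 1*1499) = 289 + (-1994 - 1499) = 289 - 3493 = -3204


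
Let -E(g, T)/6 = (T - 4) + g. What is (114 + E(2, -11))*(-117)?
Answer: -22464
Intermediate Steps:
E(g, T) = 24 - 6*T - 6*g (E(g, T) = -6*((T - 4) + g) = -6*((-4 + T) + g) = -6*(-4 + T + g) = 24 - 6*T - 6*g)
(114 + E(2, -11))*(-117) = (114 + (24 - 6*(-11) - 6*2))*(-117) = (114 + (24 + 66 - 12))*(-117) = (114 + 78)*(-117) = 192*(-117) = -22464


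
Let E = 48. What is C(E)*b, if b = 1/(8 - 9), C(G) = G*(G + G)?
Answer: -4608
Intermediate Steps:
C(G) = 2*G**2 (C(G) = G*(2*G) = 2*G**2)
b = -1 (b = 1/(-1) = -1)
C(E)*b = (2*48**2)*(-1) = (2*2304)*(-1) = 4608*(-1) = -4608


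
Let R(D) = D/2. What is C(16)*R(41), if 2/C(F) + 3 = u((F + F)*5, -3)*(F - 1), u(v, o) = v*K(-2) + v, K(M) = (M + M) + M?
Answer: -41/12003 ≈ -0.0034158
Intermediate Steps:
R(D) = D/2 (R(D) = D*(½) = D/2)
K(M) = 3*M (K(M) = 2*M + M = 3*M)
u(v, o) = -5*v (u(v, o) = v*(3*(-2)) + v = v*(-6) + v = -6*v + v = -5*v)
C(F) = 2/(-3 - 50*F*(-1 + F)) (C(F) = 2/(-3 + (-5*(F + F)*5)*(F - 1)) = 2/(-3 + (-5*2*F*5)*(-1 + F)) = 2/(-3 + (-50*F)*(-1 + F)) = 2/(-3 - 50*F*(-1 + F)))
C(16)*R(41) = (-2/(3 - 50*16 + 50*16²))*((½)*41) = -2/(3 - 800 + 50*256)*(41/2) = -2/(3 - 800 + 12800)*(41/2) = -2/12003*(41/2) = -2*1/12003*(41/2) = -2/12003*41/2 = -41/12003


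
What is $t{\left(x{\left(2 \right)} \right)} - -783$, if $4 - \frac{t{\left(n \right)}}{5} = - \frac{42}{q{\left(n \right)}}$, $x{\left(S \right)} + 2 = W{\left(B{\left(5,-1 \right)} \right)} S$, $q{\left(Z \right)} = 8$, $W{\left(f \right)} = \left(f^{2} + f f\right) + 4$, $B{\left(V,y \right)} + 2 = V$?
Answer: $\frac{3317}{4} \approx 829.25$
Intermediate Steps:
$B{\left(V,y \right)} = -2 + V$
$W{\left(f \right)} = 4 + 2 f^{2}$ ($W{\left(f \right)} = \left(f^{2} + f^{2}\right) + 4 = 2 f^{2} + 4 = 4 + 2 f^{2}$)
$x{\left(S \right)} = -2 + 22 S$ ($x{\left(S \right)} = -2 + \left(4 + 2 \left(-2 + 5\right)^{2}\right) S = -2 + \left(4 + 2 \cdot 3^{2}\right) S = -2 + \left(4 + 2 \cdot 9\right) S = -2 + \left(4 + 18\right) S = -2 + 22 S$)
$t{\left(n \right)} = \frac{185}{4}$ ($t{\left(n \right)} = 20 - 5 \left(- \frac{42}{8}\right) = 20 - 5 \left(\left(-42\right) \frac{1}{8}\right) = 20 - - \frac{105}{4} = 20 + \frac{105}{4} = \frac{185}{4}$)
$t{\left(x{\left(2 \right)} \right)} - -783 = \frac{185}{4} - -783 = \frac{185}{4} + 783 = \frac{3317}{4}$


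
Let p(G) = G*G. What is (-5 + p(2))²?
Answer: 1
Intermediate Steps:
p(G) = G²
(-5 + p(2))² = (-5 + 2²)² = (-5 + 4)² = (-1)² = 1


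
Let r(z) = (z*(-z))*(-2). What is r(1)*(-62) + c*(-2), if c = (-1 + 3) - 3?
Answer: -122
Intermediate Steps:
r(z) = 2*z² (r(z) = -z²*(-2) = 2*z²)
c = -1 (c = 2 - 3 = -1)
r(1)*(-62) + c*(-2) = (2*1²)*(-62) - 1*(-2) = (2*1)*(-62) + 2 = 2*(-62) + 2 = -124 + 2 = -122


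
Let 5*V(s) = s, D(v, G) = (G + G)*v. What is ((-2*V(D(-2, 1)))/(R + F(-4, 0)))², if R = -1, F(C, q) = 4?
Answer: 64/225 ≈ 0.28444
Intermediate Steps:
D(v, G) = 2*G*v (D(v, G) = (2*G)*v = 2*G*v)
V(s) = s/5
((-2*V(D(-2, 1)))/(R + F(-4, 0)))² = ((-2*2*1*(-2)/5)/(-1 + 4))² = (-2*(-4)/5/3)² = (-2*(-⅘)*(⅓))² = ((8/5)*(⅓))² = (8/15)² = 64/225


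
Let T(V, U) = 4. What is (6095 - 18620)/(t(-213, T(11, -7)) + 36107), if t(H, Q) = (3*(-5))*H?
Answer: -12525/39302 ≈ -0.31869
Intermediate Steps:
t(H, Q) = -15*H
(6095 - 18620)/(t(-213, T(11, -7)) + 36107) = (6095 - 18620)/(-15*(-213) + 36107) = -12525/(3195 + 36107) = -12525/39302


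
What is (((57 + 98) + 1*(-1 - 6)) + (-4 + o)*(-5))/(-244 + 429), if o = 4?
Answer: 4/5 ≈ 0.80000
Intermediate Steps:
(((57 + 98) + 1*(-1 - 6)) + (-4 + o)*(-5))/(-244 + 429) = (((57 + 98) + 1*(-1 - 6)) + (-4 + 4)*(-5))/(-244 + 429) = ((155 + 1*(-7)) + 0*(-5))/185 = ((155 - 7) + 0)*(1/185) = (148 + 0)*(1/185) = 148*(1/185) = 4/5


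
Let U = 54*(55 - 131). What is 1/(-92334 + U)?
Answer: -1/96438 ≈ -1.0369e-5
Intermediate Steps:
U = -4104 (U = 54*(-76) = -4104)
1/(-92334 + U) = 1/(-92334 - 4104) = 1/(-96438) = -1/96438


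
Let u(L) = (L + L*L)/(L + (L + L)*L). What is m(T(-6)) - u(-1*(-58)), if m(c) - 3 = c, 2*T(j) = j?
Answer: -59/117 ≈ -0.50427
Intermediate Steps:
T(j) = j/2
m(c) = 3 + c
u(L) = (L + L**2)/(L + 2*L**2) (u(L) = (L + L**2)/(L + (2*L)*L) = (L + L**2)/(L + 2*L**2))
m(T(-6)) - u(-1*(-58)) = (3 + (1/2)*(-6)) - (1 - 1*(-58))/(1 + 2*(-1*(-58))) = (3 - 3) - (1 + 58)/(1 + 2*58) = 0 - 59/(1 + 116) = 0 - 59/117 = -59/117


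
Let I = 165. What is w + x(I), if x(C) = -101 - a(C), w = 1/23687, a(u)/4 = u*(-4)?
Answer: 60141294/23687 ≈ 2539.0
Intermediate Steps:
a(u) = -16*u (a(u) = 4*(u*(-4)) = 4*(-4*u) = -16*u)
w = 1/23687 ≈ 4.2217e-5
x(C) = -101 + 16*C (x(C) = -101 - (-16)*C = -101 + 16*C)
w + x(I) = 1/23687 + (-101 + 16*165) = 1/23687 + (-101 + 2640) = 1/23687 + 2539 = 60141294/23687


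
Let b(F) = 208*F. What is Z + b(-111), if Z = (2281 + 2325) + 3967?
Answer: -14515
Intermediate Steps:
Z = 8573 (Z = 4606 + 3967 = 8573)
Z + b(-111) = 8573 + 208*(-111) = 8573 - 23088 = -14515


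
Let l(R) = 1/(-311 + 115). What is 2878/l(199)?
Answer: -564088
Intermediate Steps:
l(R) = -1/196 (l(R) = 1/(-196) = -1/196)
2878/l(199) = 2878/(-1/196) = 2878*(-196) = -564088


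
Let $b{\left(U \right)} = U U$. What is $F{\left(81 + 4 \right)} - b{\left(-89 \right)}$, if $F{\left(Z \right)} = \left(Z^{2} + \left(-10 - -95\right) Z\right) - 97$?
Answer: $6432$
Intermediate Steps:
$b{\left(U \right)} = U^{2}$
$F{\left(Z \right)} = -97 + Z^{2} + 85 Z$ ($F{\left(Z \right)} = \left(Z^{2} + \left(-10 + 95\right) Z\right) - 97 = \left(Z^{2} + 85 Z\right) - 97 = -97 + Z^{2} + 85 Z$)
$F{\left(81 + 4 \right)} - b{\left(-89 \right)} = \left(-97 + \left(81 + 4\right)^{2} + 85 \left(81 + 4\right)\right) - \left(-89\right)^{2} = \left(-97 + 85^{2} + 85 \cdot 85\right) - 7921 = \left(-97 + 7225 + 7225\right) - 7921 = 14353 - 7921 = 6432$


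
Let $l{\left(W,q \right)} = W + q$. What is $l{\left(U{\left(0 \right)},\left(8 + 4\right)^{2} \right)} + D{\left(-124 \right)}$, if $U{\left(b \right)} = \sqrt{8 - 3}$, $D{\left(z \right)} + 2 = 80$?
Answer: $222 + \sqrt{5} \approx 224.24$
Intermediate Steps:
$D{\left(z \right)} = 78$ ($D{\left(z \right)} = -2 + 80 = 78$)
$U{\left(b \right)} = \sqrt{5}$
$l{\left(U{\left(0 \right)},\left(8 + 4\right)^{2} \right)} + D{\left(-124 \right)} = \left(\sqrt{5} + \left(8 + 4\right)^{2}\right) + 78 = \left(\sqrt{5} + 12^{2}\right) + 78 = \left(\sqrt{5} + 144\right) + 78 = \left(144 + \sqrt{5}\right) + 78 = 222 + \sqrt{5}$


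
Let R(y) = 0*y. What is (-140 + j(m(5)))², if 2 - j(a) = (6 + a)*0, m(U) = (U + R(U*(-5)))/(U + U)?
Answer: 19044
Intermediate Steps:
R(y) = 0
m(U) = ½ (m(U) = (U + 0)/(U + U) = U/((2*U)) = U*(1/(2*U)) = ½)
j(a) = 2 (j(a) = 2 - (6 + a)*0 = 2 - 1*0 = 2 + 0 = 2)
(-140 + j(m(5)))² = (-140 + 2)² = (-138)² = 19044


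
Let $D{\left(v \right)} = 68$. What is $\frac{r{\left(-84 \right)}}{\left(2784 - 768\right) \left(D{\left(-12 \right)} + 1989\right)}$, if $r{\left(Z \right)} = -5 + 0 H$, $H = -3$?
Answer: $- \frac{5}{4146912} \approx -1.2057 \cdot 10^{-6}$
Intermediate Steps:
$r{\left(Z \right)} = -5$ ($r{\left(Z \right)} = -5 + 0 \left(-3\right) = -5 + 0 = -5$)
$\frac{r{\left(-84 \right)}}{\left(2784 - 768\right) \left(D{\left(-12 \right)} + 1989\right)} = - \frac{5}{\left(2784 - 768\right) \left(68 + 1989\right)} = - \frac{5}{2016 \cdot 2057} = - \frac{5}{4146912}$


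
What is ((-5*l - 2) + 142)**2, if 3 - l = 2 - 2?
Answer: 15625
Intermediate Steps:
l = 3 (l = 3 - (2 - 2) = 3 - 1*0 = 3 + 0 = 3)
((-5*l - 2) + 142)**2 = ((-5*3 - 2) + 142)**2 = ((-15 - 2) + 142)**2 = (-17 + 142)**2 = 125**2 = 15625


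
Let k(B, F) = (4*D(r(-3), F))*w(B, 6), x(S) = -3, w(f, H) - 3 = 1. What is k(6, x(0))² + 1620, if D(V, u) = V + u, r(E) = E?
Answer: 10836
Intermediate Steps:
w(f, H) = 4 (w(f, H) = 3 + 1 = 4)
k(B, F) = -48 + 16*F (k(B, F) = (4*(-3 + F))*4 = (-12 + 4*F)*4 = -48 + 16*F)
k(6, x(0))² + 1620 = (-48 + 16*(-3))² + 1620 = (-48 - 48)² + 1620 = (-96)² + 1620 = 9216 + 1620 = 10836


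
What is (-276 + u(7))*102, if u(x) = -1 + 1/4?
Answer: -56457/2 ≈ -28229.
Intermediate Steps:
u(x) = -¾ (u(x) = -1 + ¼ = -¾)
(-276 + u(7))*102 = (-276 - ¾)*102 = -1107/4*102 = -56457/2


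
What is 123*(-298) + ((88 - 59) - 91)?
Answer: -36716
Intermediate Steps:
123*(-298) + ((88 - 59) - 91) = -36654 + (29 - 91) = -36654 - 62 = -36716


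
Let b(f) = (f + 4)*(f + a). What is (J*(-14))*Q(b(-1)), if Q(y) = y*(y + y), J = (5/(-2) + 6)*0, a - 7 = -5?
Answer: 0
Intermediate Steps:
a = 2 (a = 7 - 5 = 2)
J = 0 (J = (5*(-½) + 6)*0 = (-5/2 + 6)*0 = (7/2)*0 = 0)
b(f) = (2 + f)*(4 + f) (b(f) = (f + 4)*(f + 2) = (4 + f)*(2 + f) = (2 + f)*(4 + f))
Q(y) = 2*y² (Q(y) = y*(2*y) = 2*y²)
(J*(-14))*Q(b(-1)) = (0*(-14))*(2*(8 + (-1)² + 6*(-1))²) = 0*(2*(8 + 1 - 6)²) = 0*(2*3²) = 0*(2*9) = 0*18 = 0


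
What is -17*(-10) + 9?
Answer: 179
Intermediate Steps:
-17*(-10) + 9 = 170 + 9 = 179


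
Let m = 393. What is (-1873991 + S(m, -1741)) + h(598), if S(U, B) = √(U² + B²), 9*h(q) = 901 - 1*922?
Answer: -5621980/3 + √3185530 ≈ -1.8722e+6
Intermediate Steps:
h(q) = -7/3 (h(q) = (901 - 1*922)/9 = (901 - 922)/9 = (⅑)*(-21) = -7/3)
S(U, B) = √(B² + U²)
(-1873991 + S(m, -1741)) + h(598) = (-1873991 + √((-1741)² + 393²)) - 7/3 = (-1873991 + √(3031081 + 154449)) - 7/3 = (-1873991 + √3185530) - 7/3 = -5621980/3 + √3185530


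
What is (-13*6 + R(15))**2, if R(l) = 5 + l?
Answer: 3364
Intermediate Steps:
(-13*6 + R(15))**2 = (-13*6 + (5 + 15))**2 = (-78 + 20)**2 = (-58)**2 = 3364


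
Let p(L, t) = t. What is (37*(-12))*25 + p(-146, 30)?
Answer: -11070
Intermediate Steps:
(37*(-12))*25 + p(-146, 30) = (37*(-12))*25 + 30 = -444*25 + 30 = -11100 + 30 = -11070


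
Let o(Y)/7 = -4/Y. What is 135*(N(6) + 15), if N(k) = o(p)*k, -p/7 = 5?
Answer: 2673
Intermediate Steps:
p = -35 (p = -7*5 = -35)
o(Y) = -28/Y (o(Y) = 7*(-4/Y) = -28/Y)
N(k) = 4*k/5 (N(k) = (-28/(-35))*k = (-28*(-1/35))*k = 4*k/5)
135*(N(6) + 15) = 135*((⅘)*6 + 15) = 135*(24/5 + 15) = 135*(99/5) = 2673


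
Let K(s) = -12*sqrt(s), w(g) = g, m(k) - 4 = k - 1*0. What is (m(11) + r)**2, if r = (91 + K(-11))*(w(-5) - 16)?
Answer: 2896272 - 955584*I*sqrt(11) ≈ 2.8963e+6 - 3.1693e+6*I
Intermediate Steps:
m(k) = 4 + k (m(k) = 4 + (k - 1*0) = 4 + (k + 0) = 4 + k)
r = -1911 + 252*I*sqrt(11) (r = (91 - 12*I*sqrt(11))*(-5 - 16) = (91 - 12*I*sqrt(11))*(-21) = -1911 + 252*I*sqrt(11) ≈ -1911.0 + 835.79*I)
(m(11) + r)**2 = ((4 + 11) + (-1911 + 252*I*sqrt(11)))**2 = (15 + (-1911 + 252*I*sqrt(11)))**2 = (-1896 + 252*I*sqrt(11))**2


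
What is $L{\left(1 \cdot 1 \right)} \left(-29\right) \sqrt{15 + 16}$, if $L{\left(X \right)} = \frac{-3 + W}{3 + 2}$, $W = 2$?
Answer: $\frac{29 \sqrt{31}}{5} \approx 32.293$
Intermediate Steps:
$L{\left(X \right)} = - \frac{1}{5}$ ($L{\left(X \right)} = \frac{-3 + 2}{3 + 2} = - \frac{1}{5}$)
$L{\left(1 \cdot 1 \right)} \left(-29\right) \sqrt{15 + 16} = \left(- \frac{1}{5}\right) \left(-29\right) \sqrt{15 + 16} = \frac{29 \sqrt{31}}{5}$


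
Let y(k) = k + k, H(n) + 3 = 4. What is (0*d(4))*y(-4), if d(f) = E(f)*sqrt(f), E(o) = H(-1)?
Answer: 0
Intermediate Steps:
H(n) = 1 (H(n) = -3 + 4 = 1)
E(o) = 1
d(f) = sqrt(f) (d(f) = 1*sqrt(f) = sqrt(f))
y(k) = 2*k
(0*d(4))*y(-4) = (0*sqrt(4))*(2*(-4)) = (0*2)*(-8) = 0*(-8) = 0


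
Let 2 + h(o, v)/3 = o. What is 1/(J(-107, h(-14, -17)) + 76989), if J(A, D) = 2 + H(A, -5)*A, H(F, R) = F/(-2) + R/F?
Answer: 2/142523 ≈ 1.4033e-5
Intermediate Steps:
H(F, R) = -F/2 + R/F (H(F, R) = F*(-½) + R/F = -F/2 + R/F)
h(o, v) = -6 + 3*o
J(A, D) = 2 + A*(-5/A - A/2) (J(A, D) = 2 + (-A/2 - 5/A)*A = 2 + (-5/A - A/2)*A = 2 + A*(-5/A - A/2))
1/(J(-107, h(-14, -17)) + 76989) = 1/((-3 - ½*(-107)²) + 76989) = 1/((-3 - ½*11449) + 76989) = 1/((-3 - 11449/2) + 76989) = 1/(-11455/2 + 76989) = 1/(142523/2) = 2/142523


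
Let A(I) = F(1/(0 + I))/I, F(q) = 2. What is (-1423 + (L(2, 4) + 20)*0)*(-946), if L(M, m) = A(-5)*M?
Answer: 1346158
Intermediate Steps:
A(I) = 2/I
L(M, m) = -2*M/5 (L(M, m) = (2/(-5))*M = (2*(-1/5))*M = -2*M/5)
(-1423 + (L(2, 4) + 20)*0)*(-946) = (-1423 + (-2/5*2 + 20)*0)*(-946) = (-1423 + (-4/5 + 20)*0)*(-946) = (-1423 + (96/5)*0)*(-946) = (-1423 + 0)*(-946) = -1423*(-946) = 1346158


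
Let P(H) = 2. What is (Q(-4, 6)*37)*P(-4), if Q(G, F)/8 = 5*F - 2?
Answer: 16576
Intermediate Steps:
Q(G, F) = -16 + 40*F (Q(G, F) = 8*(5*F - 2) = 8*(-2 + 5*F) = -16 + 40*F)
(Q(-4, 6)*37)*P(-4) = ((-16 + 40*6)*37)*2 = ((-16 + 240)*37)*2 = (224*37)*2 = 8288*2 = 16576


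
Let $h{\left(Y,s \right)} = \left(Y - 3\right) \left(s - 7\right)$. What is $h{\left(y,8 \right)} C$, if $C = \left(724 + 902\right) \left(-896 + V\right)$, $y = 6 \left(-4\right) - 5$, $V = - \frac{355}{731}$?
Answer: $\frac{34098182592}{731} \approx 4.6646 \cdot 10^{7}$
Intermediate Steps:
$V = - \frac{355}{731}$ ($V = \left(-355\right) \frac{1}{731} = - \frac{355}{731} \approx -0.48564$)
$y = -29$ ($y = -24 - 5 = -29$)
$C = - \frac{1065568206}{731}$ ($C = \left(724 + 902\right) \left(-896 - \frac{355}{731}\right) = 1626 \left(- \frac{655331}{731}\right) = - \frac{1065568206}{731} \approx -1.4577 \cdot 10^{6}$)
$h{\left(Y,s \right)} = \left(-7 + s\right) \left(-3 + Y\right)$ ($h{\left(Y,s \right)} = \left(-3 + Y\right) \left(-7 + s\right) = \left(-7 + s\right) \left(-3 + Y\right)$)
$h{\left(y,8 \right)} C = \left(21 - -203 - 24 - 232\right) \left(- \frac{1065568206}{731}\right) = \left(21 + 203 - 24 - 232\right) \left(- \frac{1065568206}{731}\right) = \left(-32\right) \left(- \frac{1065568206}{731}\right) = \frac{34098182592}{731}$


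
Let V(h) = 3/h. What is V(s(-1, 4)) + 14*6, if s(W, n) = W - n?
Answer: 417/5 ≈ 83.400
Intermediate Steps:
V(s(-1, 4)) + 14*6 = 3/(-1 - 1*4) + 14*6 = 3/(-1 - 4) + 84 = 3/(-5) + 84 = 3*(-1/5) + 84 = -3/5 + 84 = 417/5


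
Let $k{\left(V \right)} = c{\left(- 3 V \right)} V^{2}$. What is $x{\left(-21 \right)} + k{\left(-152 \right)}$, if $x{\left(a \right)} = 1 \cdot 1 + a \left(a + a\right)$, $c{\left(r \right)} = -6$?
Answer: $-137741$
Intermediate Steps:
$k{\left(V \right)} = - 6 V^{2}$
$x{\left(a \right)} = 1 + 2 a^{2}$ ($x{\left(a \right)} = 1 + a 2 a = 1 + 2 a^{2}$)
$x{\left(-21 \right)} + k{\left(-152 \right)} = \left(1 + 2 \left(-21\right)^{2}\right) - 6 \left(-152\right)^{2} = \left(1 + 2 \cdot 441\right) - 138624 = \left(1 + 882\right) - 138624 = 883 - 138624 = -137741$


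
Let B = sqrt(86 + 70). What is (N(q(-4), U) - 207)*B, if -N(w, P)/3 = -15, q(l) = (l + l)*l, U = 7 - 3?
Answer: -324*sqrt(39) ≈ -2023.4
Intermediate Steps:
U = 4
q(l) = 2*l**2 (q(l) = (2*l)*l = 2*l**2)
N(w, P) = 45 (N(w, P) = -3*(-15) = 45)
B = 2*sqrt(39) (B = sqrt(156) = 2*sqrt(39) ≈ 12.490)
(N(q(-4), U) - 207)*B = (45 - 207)*(2*sqrt(39)) = -324*sqrt(39)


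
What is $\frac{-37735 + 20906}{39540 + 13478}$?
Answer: $- \frac{16829}{53018} \approx -0.31742$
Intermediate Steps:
$\frac{-37735 + 20906}{39540 + 13478} = - \frac{16829}{53018}$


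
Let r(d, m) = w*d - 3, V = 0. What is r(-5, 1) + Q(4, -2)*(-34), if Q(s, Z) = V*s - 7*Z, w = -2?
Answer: -469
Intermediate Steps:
Q(s, Z) = -7*Z (Q(s, Z) = 0*s - 7*Z = 0 - 7*Z = -7*Z)
r(d, m) = -3 - 2*d (r(d, m) = -2*d - 3 = -3 - 2*d)
r(-5, 1) + Q(4, -2)*(-34) = (-3 - 2*(-5)) - 7*(-2)*(-34) = (-3 + 10) + 14*(-34) = 7 - 476 = -469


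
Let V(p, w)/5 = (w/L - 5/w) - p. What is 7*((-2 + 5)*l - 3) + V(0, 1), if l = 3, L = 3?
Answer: 56/3 ≈ 18.667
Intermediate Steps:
V(p, w) = -25/w - 5*p + 5*w/3 (V(p, w) = 5*((w/3 - 5/w) - p) = 5*((-5/w + w/3) - p) = 5*(-p - 5/w + w/3) = -25/w - 5*p + 5*w/3)
7*((-2 + 5)*l - 3) + V(0, 1) = 7*((-2 + 5)*3 - 3) + (-25/1 - 5*0 + (5/3)*1) = 7*(3*3 - 3) + (-25*1 + 0 + 5/3) = 7*(9 - 3) + (-25 + 0 + 5/3) = 7*6 - 70/3 = 42 - 70/3 = 56/3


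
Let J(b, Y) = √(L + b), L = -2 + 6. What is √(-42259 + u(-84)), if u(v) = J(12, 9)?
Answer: 3*I*√4695 ≈ 205.56*I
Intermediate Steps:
L = 4
J(b, Y) = √(4 + b)
u(v) = 4 (u(v) = √(4 + 12) = √16 = 4)
√(-42259 + u(-84)) = √(-42259 + 4) = √(-42255) = 3*I*√4695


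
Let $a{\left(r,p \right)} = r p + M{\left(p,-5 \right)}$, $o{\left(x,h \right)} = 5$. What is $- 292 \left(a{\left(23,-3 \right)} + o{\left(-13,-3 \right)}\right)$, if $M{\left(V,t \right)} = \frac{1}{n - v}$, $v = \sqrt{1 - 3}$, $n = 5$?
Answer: $\frac{503116}{27} - \frac{292 i \sqrt{2}}{27} \approx 18634.0 - 15.294 i$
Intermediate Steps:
$v = i \sqrt{2}$ ($v = \sqrt{-2} = i \sqrt{2} \approx 1.4142 i$)
$M{\left(V,t \right)} = \frac{1}{5 - i \sqrt{2}}$
$a{\left(r,p \right)} = \frac{5}{27} + p r + \frac{i \sqrt{2}}{27}$ ($a{\left(r,p \right)} = r p + \left(\frac{5}{27} + \frac{i \sqrt{2}}{27}\right) = p r + \left(\frac{5}{27} + \frac{i \sqrt{2}}{27}\right) = \frac{5}{27} + p r + \frac{i \sqrt{2}}{27}$)
$- 292 \left(a{\left(23,-3 \right)} + o{\left(-13,-3 \right)}\right) = - 292 \left(\left(\frac{5}{27} - 69 + \frac{i \sqrt{2}}{27}\right) + 5\right) = - 292 \left(\left(- \frac{1858}{27} + \frac{i \sqrt{2}}{27}\right) + 5\right) = - 292 \left(- \frac{1723}{27} + \frac{i \sqrt{2}}{27}\right) = \frac{503116}{27} - \frac{292 i \sqrt{2}}{27}$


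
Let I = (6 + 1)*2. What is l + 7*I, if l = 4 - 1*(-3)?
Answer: 105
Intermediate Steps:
I = 14 (I = 7*2 = 14)
l = 7 (l = 4 + 3 = 7)
l + 7*I = 7 + 7*14 = 7 + 98 = 105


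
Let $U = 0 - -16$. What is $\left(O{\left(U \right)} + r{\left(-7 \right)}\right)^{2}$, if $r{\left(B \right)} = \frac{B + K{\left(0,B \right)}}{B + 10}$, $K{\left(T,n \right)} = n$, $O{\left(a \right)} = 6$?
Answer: $\frac{16}{9} \approx 1.7778$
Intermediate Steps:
$U = 16$ ($U = 0 + 16 = 16$)
$r{\left(B \right)} = \frac{2 B}{10 + B}$ ($r{\left(B \right)} = \frac{B + B}{B + 10} = \frac{2 B}{10 + B}$)
$\left(O{\left(U \right)} + r{\left(-7 \right)}\right)^{2} = \left(6 + 2 \left(-7\right) \frac{1}{10 - 7}\right)^{2} = \left(6 + 2 \left(-7\right) \frac{1}{3}\right)^{2} = \left(6 - \frac{14}{3}\right)^{2} = \left(\frac{4}{3}\right)^{2} = \frac{16}{9}$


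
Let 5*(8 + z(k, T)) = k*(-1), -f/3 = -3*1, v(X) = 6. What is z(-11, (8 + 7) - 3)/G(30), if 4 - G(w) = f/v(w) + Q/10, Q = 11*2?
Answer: -58/3 ≈ -19.333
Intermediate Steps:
Q = 22
f = 9 (f = -(-9) = -3*(-3) = 9)
z(k, T) = -8 - k/5 (z(k, T) = -8 + (k*(-1))/5 = -8 + (-k)/5 = -8 - k/5)
G(w) = 3/10 (G(w) = 4 - (9/6 + 22/10) = 4 - (9*(⅙) + 22*(⅒)) = 4 - (3/2 + 11/5) = 4 - 1*37/10 = 4 - 37/10 = 3/10)
z(-11, (8 + 7) - 3)/G(30) = (-8 - ⅕*(-11))/(3/10) = (-8 + 11/5)*(10/3) = -29/5*10/3 = -58/3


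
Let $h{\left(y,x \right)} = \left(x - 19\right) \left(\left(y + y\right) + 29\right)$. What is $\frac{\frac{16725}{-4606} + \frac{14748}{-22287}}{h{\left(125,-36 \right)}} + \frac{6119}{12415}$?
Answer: $\frac{642951289357957}{1303760755787490} \approx 0.49315$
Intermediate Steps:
$h{\left(y,x \right)} = \left(-19 + x\right) \left(29 + 2 y\right)$ ($h{\left(y,x \right)} = \left(-19 + x\right) \left(2 y + 29\right) = \left(-19 + x\right) \left(29 + 2 y\right)$)
$\frac{\frac{16725}{-4606} + \frac{14748}{-22287}}{h{\left(125,-36 \right)}} + \frac{6119}{12415} = \frac{\frac{16725}{-4606} + \frac{14748}{-22287}}{-551 - 4750 + 29 \left(-36\right) + 2 \left(-36\right) 125} + \frac{6119}{12415} = \frac{16725 \left(- \frac{1}{4606}\right) + 14748 \left(- \frac{1}{22287}\right)}{-551 - 4750 - 1044 - 9000} + 6119 \cdot \frac{1}{12415} = \frac{- \frac{16725}{4606} - \frac{4916}{7429}}{-15345} + \frac{6119}{12415} = \left(- \frac{146893121}{34217974}\right) \left(- \frac{1}{15345}\right) + \frac{6119}{12415} = \frac{146893121}{525074811030} + \frac{6119}{12415} = \frac{642951289357957}{1303760755787490}$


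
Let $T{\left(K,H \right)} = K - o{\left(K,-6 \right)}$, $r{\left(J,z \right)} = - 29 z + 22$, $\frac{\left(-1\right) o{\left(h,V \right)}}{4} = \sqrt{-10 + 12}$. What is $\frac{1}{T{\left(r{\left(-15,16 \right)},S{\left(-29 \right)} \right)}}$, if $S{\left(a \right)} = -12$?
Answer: $- \frac{221}{97666} - \frac{\sqrt{2}}{48833} \approx -0.0022918$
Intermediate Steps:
$o{\left(h,V \right)} = - 4 \sqrt{2}$ ($o{\left(h,V \right)} = - 4 \sqrt{-10 + 12} = - 4 \sqrt{2}$)
$r{\left(J,z \right)} = 22 - 29 z$
$T{\left(K,H \right)} = K + 4 \sqrt{2}$ ($T{\left(K,H \right)} = K - - 4 \sqrt{2} = K + 4 \sqrt{2}$)
$\frac{1}{T{\left(r{\left(-15,16 \right)},S{\left(-29 \right)} \right)}} = \frac{1}{\left(22 - 464\right) + 4 \sqrt{2}} = \frac{1}{-442 + 4 \sqrt{2}}$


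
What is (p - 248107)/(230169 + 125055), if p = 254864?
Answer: 6757/355224 ≈ 0.019022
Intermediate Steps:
(p - 248107)/(230169 + 125055) = (254864 - 248107)/(230169 + 125055) = 6757/355224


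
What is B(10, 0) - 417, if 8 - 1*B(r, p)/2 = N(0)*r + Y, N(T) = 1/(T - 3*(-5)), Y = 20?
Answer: -1327/3 ≈ -442.33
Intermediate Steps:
N(T) = 1/(15 + T) (N(T) = 1/(T + 15) = 1/(15 + T))
B(r, p) = -24 - 2*r/15 (B(r, p) = 16 - 2*(r/(15 + 0) + 20) = 16 - 2*(r/15 + 20) = 16 - 2*(20 + r/15) = 16 + (-40 - 2*r/15) = -24 - 2*r/15)
B(10, 0) - 417 = (-24 - 2/15*10) - 417 = (-24 - 4/3) - 417 = -76/3 - 417 = -1327/3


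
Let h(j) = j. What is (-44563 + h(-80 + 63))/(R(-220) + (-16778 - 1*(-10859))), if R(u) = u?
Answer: 44580/6139 ≈ 7.2618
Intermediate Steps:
(-44563 + h(-80 + 63))/(R(-220) + (-16778 - 1*(-10859))) = (-44563 + (-80 + 63))/(-220 + (-16778 - 1*(-10859))) = (-44563 - 17)/(-220 + (-16778 + 10859)) = -44580/(-220 - 5919) = -44580/(-6139) = -44580*(-1/6139) = 44580/6139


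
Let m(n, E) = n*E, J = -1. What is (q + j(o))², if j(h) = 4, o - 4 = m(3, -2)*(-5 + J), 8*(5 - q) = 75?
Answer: 9/64 ≈ 0.14063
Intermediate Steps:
q = -35/8 (q = 5 - ⅛*75 = 5 - 75/8 = -35/8 ≈ -4.3750)
m(n, E) = E*n
o = 40 (o = 4 + (-2*3)*(-5 - 1) = 4 - 6*(-6) = 4 + 36 = 40)
(q + j(o))² = (-35/8 + 4)² = (-3/8)² = 9/64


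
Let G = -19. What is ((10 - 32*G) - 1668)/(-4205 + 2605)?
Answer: 21/32 ≈ 0.65625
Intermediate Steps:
((10 - 32*G) - 1668)/(-4205 + 2605) = ((10 - 32*(-19)) - 1668)/(-4205 + 2605) = ((10 + 608) - 1668)/(-1600) = (618 - 1668)*(-1/1600) = -1050*(-1/1600) = 21/32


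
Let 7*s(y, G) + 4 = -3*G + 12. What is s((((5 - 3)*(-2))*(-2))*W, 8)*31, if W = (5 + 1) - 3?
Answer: -496/7 ≈ -70.857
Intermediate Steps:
W = 3 (W = 6 - 3 = 3)
s(y, G) = 8/7 - 3*G/7 (s(y, G) = -4/7 + (-3*G + 12)/7 = -4/7 + (12 - 3*G)/7 = -4/7 + (12/7 - 3*G/7) = 8/7 - 3*G/7)
s((((5 - 3)*(-2))*(-2))*W, 8)*31 = (8/7 - 3/7*8)*31 = (8/7 - 24/7)*31 = -16/7*31 = -496/7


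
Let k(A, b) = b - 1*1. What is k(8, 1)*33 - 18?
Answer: -18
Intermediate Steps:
k(A, b) = -1 + b (k(A, b) = b - 1 = -1 + b)
k(8, 1)*33 - 18 = (-1 + 1)*33 - 18 = 0*33 - 18 = 0 - 18 = -18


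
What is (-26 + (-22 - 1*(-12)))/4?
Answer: -9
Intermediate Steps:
(-26 + (-22 - 1*(-12)))/4 = (-26 + (-22 + 12))/4 = (-26 - 10)/4 = (1/4)*(-36) = -9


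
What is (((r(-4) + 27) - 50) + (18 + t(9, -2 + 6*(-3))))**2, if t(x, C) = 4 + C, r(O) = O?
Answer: 625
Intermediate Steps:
(((r(-4) + 27) - 50) + (18 + t(9, -2 + 6*(-3))))**2 = (((-4 + 27) - 50) + (18 + (4 + (-2 + 6*(-3)))))**2 = ((23 - 50) + (18 + (4 + (-2 - 18))))**2 = (-27 + (18 + (4 - 20)))**2 = (-27 + (18 - 16))**2 = (-27 + 2)**2 = (-25)**2 = 625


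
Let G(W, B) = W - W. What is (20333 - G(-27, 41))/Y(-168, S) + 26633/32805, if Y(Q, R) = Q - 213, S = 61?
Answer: -218958964/4166235 ≈ -52.556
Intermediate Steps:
G(W, B) = 0
Y(Q, R) = -213 + Q
(20333 - G(-27, 41))/Y(-168, S) + 26633/32805 = (20333 - 1*0)/(-213 - 168) + 26633/32805 = (20333 + 0)/(-381) + 26633*(1/32805) = 20333*(-1/381) + 26633/32805 = -20333/381 + 26633/32805 = -218958964/4166235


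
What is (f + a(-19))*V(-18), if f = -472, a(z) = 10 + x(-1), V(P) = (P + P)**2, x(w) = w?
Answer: -600048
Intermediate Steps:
V(P) = 4*P**2 (V(P) = (2*P)**2 = 4*P**2)
a(z) = 9 (a(z) = 10 - 1 = 9)
(f + a(-19))*V(-18) = (-472 + 9)*(4*(-18)**2) = -1852*324 = -463*1296 = -600048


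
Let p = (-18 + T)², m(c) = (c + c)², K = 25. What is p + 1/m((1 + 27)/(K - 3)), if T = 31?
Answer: 132617/784 ≈ 169.15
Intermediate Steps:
m(c) = 4*c² (m(c) = (2*c)² = 4*c²)
p = 169 (p = (-18 + 31)² = 13² = 169)
p + 1/m((1 + 27)/(K - 3)) = 169 + 1/(4*((1 + 27)/(25 - 3))²) = 169 + 1/(4*(28/22)²) = 169 + 1/(4*(28*(1/22))²) = 169 + 1/(4*(14/11)²) = 169 + 1/(4*(196/121)) = 169 + 1/(784/121) = 169 + 121/784 = 132617/784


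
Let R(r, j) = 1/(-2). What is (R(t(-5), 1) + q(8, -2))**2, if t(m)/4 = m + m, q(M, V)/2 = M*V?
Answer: 4225/4 ≈ 1056.3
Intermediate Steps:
q(M, V) = 2*M*V (q(M, V) = 2*(M*V) = 2*M*V)
t(m) = 8*m (t(m) = 4*(m + m) = 4*(2*m) = 8*m)
R(r, j) = -1/2
(R(t(-5), 1) + q(8, -2))**2 = (-1/2 + 2*8*(-2))**2 = (-1/2 - 32)**2 = (-65/2)**2 = 4225/4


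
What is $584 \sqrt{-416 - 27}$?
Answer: $584 i \sqrt{443} \approx 12292.0 i$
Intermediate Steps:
$584 \sqrt{-416 - 27} = 584 \sqrt{-443} = 584 i \sqrt{443}$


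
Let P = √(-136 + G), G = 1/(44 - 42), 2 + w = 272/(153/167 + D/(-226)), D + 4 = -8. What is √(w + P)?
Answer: √(372867888120 + 669121362*I*√542)/36582 ≈ 16.696 + 0.34861*I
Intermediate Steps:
D = -12 (D = -4 - 8 = -12)
w = 5096330/18291 (w = -2 + 272/(153/167 - 12/(-226)) = -2 + 272/(153*(1/167) - 12*(-1/226)) = -2 + 272/(153/167 + 6/113) = -2 + 272/(18291/18871) = -2 + 272*(18871/18291) = -2 + 5132912/18291 = 5096330/18291 ≈ 278.63)
G = ½ (G = 1/2 = ½ ≈ 0.50000)
P = I*√542/2 (P = √(-136 + ½) = √(-271/2) = I*√542/2 ≈ 11.64*I)
√(w + P) = √(5096330/18291 + I*√542/2)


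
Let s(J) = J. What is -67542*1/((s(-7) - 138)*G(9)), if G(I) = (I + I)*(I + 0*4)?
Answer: 11257/3915 ≈ 2.8754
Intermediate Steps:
G(I) = 2*I² (G(I) = (2*I)*(I + 0) = (2*I)*I = 2*I²)
-67542*1/((s(-7) - 138)*G(9)) = -67542*1/(162*(-7 - 138)) = -67542/((2*81)*(-145)) = -67542/(162*(-145)) = -67542/(-23490) = -67542*(-1/23490) = 11257/3915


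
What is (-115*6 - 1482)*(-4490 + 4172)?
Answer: 690696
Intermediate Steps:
(-115*6 - 1482)*(-4490 + 4172) = (-690 - 1482)*(-318) = -2172*(-318) = 690696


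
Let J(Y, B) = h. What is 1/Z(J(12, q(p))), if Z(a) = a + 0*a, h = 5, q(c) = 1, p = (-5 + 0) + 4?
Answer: 1/5 ≈ 0.20000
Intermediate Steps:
p = -1 (p = -5 + 4 = -1)
J(Y, B) = 5
Z(a) = a (Z(a) = a + 0 = a)
1/Z(J(12, q(p))) = 1/5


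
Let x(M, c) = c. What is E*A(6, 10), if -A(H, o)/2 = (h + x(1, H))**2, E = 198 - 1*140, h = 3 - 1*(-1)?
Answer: -11600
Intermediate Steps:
h = 4 (h = 3 + 1 = 4)
E = 58 (E = 198 - 140 = 58)
A(H, o) = -2*(4 + H)**2
E*A(6, 10) = 58*(-2*(4 + 6)**2) = 58*(-2*10**2) = 58*(-2*100) = 58*(-200) = -11600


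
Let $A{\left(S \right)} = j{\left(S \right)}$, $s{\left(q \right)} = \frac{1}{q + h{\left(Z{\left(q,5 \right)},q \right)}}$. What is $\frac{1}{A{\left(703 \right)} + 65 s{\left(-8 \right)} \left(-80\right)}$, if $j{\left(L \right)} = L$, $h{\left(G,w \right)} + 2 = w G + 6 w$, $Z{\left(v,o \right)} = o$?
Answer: $\frac{49}{37047} \approx 0.0013226$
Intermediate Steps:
$h{\left(G,w \right)} = -2 + 6 w + G w$ ($h{\left(G,w \right)} = -2 + \left(w G + 6 w\right) = -2 + \left(G w + 6 w\right) = -2 + \left(6 w + G w\right) = -2 + 6 w + G w$)
$s{\left(q \right)} = \frac{1}{-2 + 12 q}$ ($s{\left(q \right)} = \frac{1}{q + \left(-2 + 6 q + 5 q\right)} = \frac{1}{q + \left(-2 + 11 q\right)} = \frac{1}{-2 + 12 q}$)
$A{\left(S \right)} = S$
$\frac{1}{A{\left(703 \right)} + 65 s{\left(-8 \right)} \left(-80\right)} = \frac{1}{703 + 65 \frac{1}{2 \left(-1 + 6 \left(-8\right)\right)} \left(-80\right)} = \frac{1}{703 + 65 \frac{1}{2 \left(-1 - 48\right)} \left(-80\right)} = \frac{1}{703 + 65 \frac{1}{2 \left(-49\right)} \left(-80\right)} = \frac{1}{703 + 65 \cdot \frac{1}{2} \left(- \frac{1}{49}\right) \left(-80\right)} = \frac{1}{703 + 65 \left(- \frac{1}{98}\right) \left(-80\right)} = \frac{1}{703 - - \frac{2600}{49}} = \frac{1}{703 + \frac{2600}{49}} = \frac{1}{\frac{37047}{49}} = \frac{49}{37047}$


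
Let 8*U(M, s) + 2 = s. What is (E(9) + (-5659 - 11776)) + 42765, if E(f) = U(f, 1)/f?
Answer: 1823759/72 ≈ 25330.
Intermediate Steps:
U(M, s) = -¼ + s/8
E(f) = -1/(8*f) (E(f) = (-¼ + (⅛)*1)/f = (-¼ + ⅛)/f = -1/(8*f))
(E(9) + (-5659 - 11776)) + 42765 = (-⅛/9 + (-5659 - 11776)) + 42765 = (-⅛*⅑ - 17435) + 42765 = (-1/72 - 17435) + 42765 = -1255321/72 + 42765 = 1823759/72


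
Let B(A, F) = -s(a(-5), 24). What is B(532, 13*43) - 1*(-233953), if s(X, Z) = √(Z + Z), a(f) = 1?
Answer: 233953 - 4*√3 ≈ 2.3395e+5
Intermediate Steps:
s(X, Z) = √2*√Z (s(X, Z) = √(2*Z) = √2*√Z)
B(A, F) = -4*√3 (B(A, F) = -√2*√24 = -√2*2*√6 = -4*√3)
B(532, 13*43) - 1*(-233953) = -4*√3 - 1*(-233953) = -4*√3 + 233953 = 233953 - 4*√3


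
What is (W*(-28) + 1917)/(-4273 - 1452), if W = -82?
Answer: -4213/5725 ≈ -0.73590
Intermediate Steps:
(W*(-28) + 1917)/(-4273 - 1452) = (-82*(-28) + 1917)/(-4273 - 1452) = (2296 + 1917)/(-5725) = 4213*(-1/5725) = -4213/5725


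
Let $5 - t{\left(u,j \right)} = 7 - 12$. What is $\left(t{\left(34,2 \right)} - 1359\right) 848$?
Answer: $-1143952$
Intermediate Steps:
$t{\left(u,j \right)} = 10$ ($t{\left(u,j \right)} = 5 - \left(7 - 12\right) = 5 - -5 = 5 + 5 = 10$)
$\left(t{\left(34,2 \right)} - 1359\right) 848 = \left(10 - 1359\right) 848 = \left(-1349\right) 848 = -1143952$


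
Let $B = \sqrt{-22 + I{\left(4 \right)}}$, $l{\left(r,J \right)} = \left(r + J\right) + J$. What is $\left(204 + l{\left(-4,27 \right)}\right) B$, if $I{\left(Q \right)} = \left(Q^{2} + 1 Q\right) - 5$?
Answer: $254 i \sqrt{7} \approx 672.02 i$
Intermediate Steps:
$l{\left(r,J \right)} = r + 2 J$ ($l{\left(r,J \right)} = \left(J + r\right) + J = r + 2 J$)
$I{\left(Q \right)} = -5 + Q + Q^{2}$ ($I{\left(Q \right)} = \left(Q^{2} + Q\right) - 5 = \left(Q + Q^{2}\right) - 5 = -5 + Q + Q^{2}$)
$B = i \sqrt{7}$ ($B = \sqrt{-22 + \left(-5 + 4 + 4^{2}\right)} = \sqrt{-22 + \left(-5 + 4 + 16\right)} = \sqrt{-22 + 15} = \sqrt{-7} = i \sqrt{7} \approx 2.6458 i$)
$\left(204 + l{\left(-4,27 \right)}\right) B = \left(204 + \left(-4 + 2 \cdot 27\right)\right) i \sqrt{7} = \left(204 + \left(-4 + 54\right)\right) i \sqrt{7} = \left(204 + 50\right) i \sqrt{7} = 254 i \sqrt{7}$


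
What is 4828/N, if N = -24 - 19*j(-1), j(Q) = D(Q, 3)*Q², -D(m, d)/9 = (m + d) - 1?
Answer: 4828/147 ≈ 32.844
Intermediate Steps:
D(m, d) = 9 - 9*d - 9*m (D(m, d) = -9*((m + d) - 1) = -9*((d + m) - 1) = -9*(-1 + d + m) = 9 - 9*d - 9*m)
j(Q) = Q²*(-18 - 9*Q) (j(Q) = (9 - 9*3 - 9*Q)*Q² = (9 - 27 - 9*Q)*Q² = (-18 - 9*Q)*Q² = Q²*(-18 - 9*Q))
N = 147 (N = -24 - 171*(-1)²*(-2 - 1*(-1)) = -24 - 171*(-2 + 1) = -24 - 171*(-1) = -24 - 19*(-9) = -24 + 171 = 147)
4828/N = 4828/147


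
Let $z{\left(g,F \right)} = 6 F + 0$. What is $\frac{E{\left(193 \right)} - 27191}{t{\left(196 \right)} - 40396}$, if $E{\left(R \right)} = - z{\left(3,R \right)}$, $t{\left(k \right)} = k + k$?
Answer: $\frac{28349}{40004} \approx 0.70865$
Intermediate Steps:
$t{\left(k \right)} = 2 k$
$z{\left(g,F \right)} = 6 F$
$E{\left(R \right)} = - 6 R$
$\frac{E{\left(193 \right)} - 27191}{t{\left(196 \right)} - 40396} = \frac{\left(-6\right) 193 - 27191}{2 \cdot 196 - 40396} = \frac{-1158 - 27191}{392 - 40396} = - \frac{28349}{-40004} = \left(-28349\right) \left(- \frac{1}{40004}\right) = \frac{28349}{40004}$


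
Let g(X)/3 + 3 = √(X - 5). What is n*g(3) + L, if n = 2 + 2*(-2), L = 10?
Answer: 28 - 6*I*√2 ≈ 28.0 - 8.4853*I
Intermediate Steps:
n = -2 (n = 2 - 4 = -2)
g(X) = -9 + 3*√(-5 + X) (g(X) = -9 + 3*√(X - 5) = -9 + 3*√(-5 + X))
n*g(3) + L = -2*(-9 + 3*√(-5 + 3)) + 10 = -2*(-9 + 3*√(-2)) + 10 = -2*(-9 + 3*(I*√2)) + 10 = -2*(-9 + 3*I*√2) + 10 = (18 - 6*I*√2) + 10 = 28 - 6*I*√2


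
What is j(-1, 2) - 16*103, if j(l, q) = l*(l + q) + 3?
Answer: -1646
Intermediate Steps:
j(l, q) = 3 + l*(l + q)
j(-1, 2) - 16*103 = (3 + (-1)² - 1*2) - 16*103 = (3 + 1 - 2) - 1648 = 2 - 1648 = -1646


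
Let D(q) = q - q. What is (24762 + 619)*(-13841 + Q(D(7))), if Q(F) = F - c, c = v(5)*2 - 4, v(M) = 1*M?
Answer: -351450707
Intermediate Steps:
v(M) = M
D(q) = 0
c = 6 (c = 5*2 - 4 = 10 - 4 = 6)
Q(F) = -6 + F (Q(F) = F - 1*6 = F - 6 = -6 + F)
(24762 + 619)*(-13841 + Q(D(7))) = (24762 + 619)*(-13841 + (-6 + 0)) = 25381*(-13841 - 6) = 25381*(-13847) = -351450707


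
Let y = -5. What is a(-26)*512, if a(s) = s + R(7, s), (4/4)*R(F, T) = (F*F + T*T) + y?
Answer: 355328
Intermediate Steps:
R(F, T) = -5 + F**2 + T**2 (R(F, T) = (F*F + T*T) - 5 = (F**2 + T**2) - 5 = -5 + F**2 + T**2)
a(s) = 44 + s + s**2 (a(s) = s + (-5 + 7**2 + s**2) = s + (-5 + 49 + s**2) = s + (44 + s**2) = 44 + s + s**2)
a(-26)*512 = (44 - 26 + (-26)**2)*512 = (44 - 26 + 676)*512 = 694*512 = 355328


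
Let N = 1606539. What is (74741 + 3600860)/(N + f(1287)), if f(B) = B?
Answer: 3675601/1607826 ≈ 2.2861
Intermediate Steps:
(74741 + 3600860)/(N + f(1287)) = (74741 + 3600860)/(1606539 + 1287) = 3675601/1607826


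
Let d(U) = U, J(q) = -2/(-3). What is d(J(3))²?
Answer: 4/9 ≈ 0.44444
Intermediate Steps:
J(q) = ⅔ (J(q) = -2*(-⅓) = ⅔)
d(J(3))² = (⅔)² = 4/9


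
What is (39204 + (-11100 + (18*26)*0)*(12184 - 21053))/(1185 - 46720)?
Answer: -98485104/45535 ≈ -2162.8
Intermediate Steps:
(39204 + (-11100 + (18*26)*0)*(12184 - 21053))/(1185 - 46720) = (39204 + (-11100 + 468*0)*(-8869))/(-45535) = (39204 + (-11100 + 0)*(-8869))*(-1/45535) = (39204 - 11100*(-8869))*(-1/45535) = (39204 + 98445900)*(-1/45535) = 98485104*(-1/45535) = -98485104/45535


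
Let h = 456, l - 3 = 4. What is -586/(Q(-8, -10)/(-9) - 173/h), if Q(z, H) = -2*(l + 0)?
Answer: -801648/1609 ≈ -498.23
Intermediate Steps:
l = 7 (l = 3 + 4 = 7)
Q(z, H) = -14 (Q(z, H) = -2*(7 + 0) = -2*7 = -14)
-586/(Q(-8, -10)/(-9) - 173/h) = -586/(-14/(-9) - 173/456) = -586/(-14*(-⅑) - 173*1/456) = -586/(14/9 - 173/456) = -586/1609/1368 = -586*1368/1609 = -801648/1609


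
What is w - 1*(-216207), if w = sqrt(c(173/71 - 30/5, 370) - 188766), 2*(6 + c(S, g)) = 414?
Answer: 216207 + I*sqrt(188565) ≈ 2.1621e+5 + 434.24*I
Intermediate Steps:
c(S, g) = 201 (c(S, g) = -6 + (1/2)*414 = -6 + 207 = 201)
w = I*sqrt(188565) (w = sqrt(201 - 188766) = sqrt(-188565) = I*sqrt(188565) ≈ 434.24*I)
w - 1*(-216207) = I*sqrt(188565) - 1*(-216207) = I*sqrt(188565) + 216207 = 216207 + I*sqrt(188565)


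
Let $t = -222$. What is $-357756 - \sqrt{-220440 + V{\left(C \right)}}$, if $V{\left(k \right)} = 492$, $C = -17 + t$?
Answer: $-357756 - 2 i \sqrt{54987} \approx -3.5776 \cdot 10^{5} - 468.99 i$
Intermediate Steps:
$C = -239$ ($C = -17 - 222 = -239$)
$-357756 - \sqrt{-220440 + V{\left(C \right)}} = -357756 - \sqrt{-220440 + 492} = -357756 - \sqrt{-219948} = -357756 - 2 i \sqrt{54987}$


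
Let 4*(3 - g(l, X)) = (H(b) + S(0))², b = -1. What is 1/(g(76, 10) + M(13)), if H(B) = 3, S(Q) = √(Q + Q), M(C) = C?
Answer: 4/55 ≈ 0.072727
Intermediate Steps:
S(Q) = √2*√Q (S(Q) = √(2*Q) = √2*√Q)
g(l, X) = ¾ (g(l, X) = 3 - (3 + √2*√0)²/4 = 3 - (3 + √2*0)²/4 = 3 - (3 + 0)²/4 = 3 - ¼*3² = 3 - ¼*9 = 3 - 9/4 = ¾)
1/(g(76, 10) + M(13)) = 1/(¾ + 13) = 1/(55/4) = 4/55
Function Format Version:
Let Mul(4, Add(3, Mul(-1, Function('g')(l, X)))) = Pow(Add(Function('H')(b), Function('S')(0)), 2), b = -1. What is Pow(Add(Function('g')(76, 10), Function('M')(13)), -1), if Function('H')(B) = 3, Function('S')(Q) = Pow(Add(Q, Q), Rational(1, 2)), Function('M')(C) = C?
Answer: Rational(4, 55) ≈ 0.072727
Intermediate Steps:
Function('S')(Q) = Mul(Pow(2, Rational(1, 2)), Pow(Q, Rational(1, 2))) (Function('S')(Q) = Pow(Mul(2, Q), Rational(1, 2)) = Mul(Pow(2, Rational(1, 2)), Pow(Q, Rational(1, 2))))
Function('g')(l, X) = Rational(3, 4) (Function('g')(l, X) = Add(3, Mul(Rational(-1, 4), Pow(Add(3, Mul(Pow(2, Rational(1, 2)), Pow(0, Rational(1, 2)))), 2))) = Add(3, Mul(Rational(-1, 4), Pow(Add(3, Mul(Pow(2, Rational(1, 2)), 0)), 2))) = Add(3, Mul(Rational(-1, 4), Pow(Add(3, 0), 2))) = Add(3, Mul(Rational(-1, 4), Pow(3, 2))) = Add(3, Mul(Rational(-1, 4), 9)) = Add(3, Rational(-9, 4)) = Rational(3, 4))
Pow(Add(Function('g')(76, 10), Function('M')(13)), -1) = Pow(Add(Rational(3, 4), 13), -1) = Pow(Rational(55, 4), -1) = Rational(4, 55)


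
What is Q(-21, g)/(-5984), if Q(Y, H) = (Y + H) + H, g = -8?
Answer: 37/5984 ≈ 0.0061832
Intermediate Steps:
Q(Y, H) = Y + 2*H (Q(Y, H) = (H + Y) + H = Y + 2*H)
Q(-21, g)/(-5984) = (-21 + 2*(-8))/(-5984) = (-21 - 16)*(-1/5984) = -37*(-1/5984) = 37/5984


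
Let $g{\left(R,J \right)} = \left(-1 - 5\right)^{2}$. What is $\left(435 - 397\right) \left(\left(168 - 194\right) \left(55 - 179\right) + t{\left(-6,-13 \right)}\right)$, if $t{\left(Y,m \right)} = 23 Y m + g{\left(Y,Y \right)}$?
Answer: $192052$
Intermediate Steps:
$g{\left(R,J \right)} = 36$ ($g{\left(R,J \right)} = \left(-6\right)^{2} = 36$)
$t{\left(Y,m \right)} = 36 + 23 Y m$ ($t{\left(Y,m \right)} = 23 Y m + 36 = 36 + 23 Y m$)
$\left(435 - 397\right) \left(\left(168 - 194\right) \left(55 - 179\right) + t{\left(-6,-13 \right)}\right) = \left(435 - 397\right) \left(\left(168 - 194\right) \left(55 - 179\right) + \left(36 + 23 \left(-6\right) \left(-13\right)\right)\right) = 38 \left(\left(-26\right) \left(-124\right) + \left(36 + 1794\right)\right) = 38 \left(3224 + 1830\right) = 38 \cdot 5054 = 192052$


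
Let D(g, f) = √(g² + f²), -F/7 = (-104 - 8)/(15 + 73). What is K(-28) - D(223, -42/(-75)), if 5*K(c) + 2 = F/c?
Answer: -51/110 - √31080821/25 ≈ -223.46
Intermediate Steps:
F = 98/11 (F = -7*(-104 - 8)/(15 + 73) = -(-784)/88 = -7*(-14/11) = 98/11 ≈ 8.9091)
D(g, f) = √(f² + g²)
K(c) = -⅖ + 98/(55*c) (K(c) = -⅖ + (98/(11*c))/5 = -⅖ + 98/(55*c))
K(-28) - D(223, -42/(-75)) = (2/55)*(49 - 11*(-28))/(-28) - √((-42/(-75))² + 223²) = (2/55)*(-1/28)*(49 + 308) - √((-42*(-1/75))² + 49729) = (2/55)*(-1/28)*357 - √((14/25)² + 49729) = -51/110 - √(196/625 + 49729) = -51/110 - √(31080821/625) = -51/110 - √31080821/25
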